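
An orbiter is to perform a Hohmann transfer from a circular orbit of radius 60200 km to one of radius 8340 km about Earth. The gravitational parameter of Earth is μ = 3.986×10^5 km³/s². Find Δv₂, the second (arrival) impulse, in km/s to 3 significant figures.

Semi-major axis of the transfer orbit: a_t = (60200 + 8340)/2 = 34270 km.
Circular speed at r = 8340 km: v_c = √(μ/r) = 6.91330 km/s.
Vis-viva on the transfer ellipse at r = 8340 km gives v_t = √[μ(2/r − 1/a_t)] = 9.16277 km/s.
Δv₂ = |v_t − v_c| = |9.16277 − 6.91330| = 2.249 km/s.

Δv₂ = 2.25 km/s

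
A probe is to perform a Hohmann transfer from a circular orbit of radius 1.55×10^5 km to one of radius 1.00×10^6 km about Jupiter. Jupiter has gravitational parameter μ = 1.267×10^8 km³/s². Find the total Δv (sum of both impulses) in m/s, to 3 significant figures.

Semi-major axis of the transfer orbit: a_t = (1.550×10^5 + 1.000×10^6)/2 = 5.775×10^5 km.
Circular speed at r₁: v₁ = √(μ/r₁) = √(1.267×10^8/1.550×10^5) = 28.5905 km/s.
On the transfer ellipse at r₁, vis-viva gives v_p = √[μ(2/r₁ − 1/a_t)] = 37.6224 km/s.
First burn Δv₁ = |v_p − v₁| = 9.032 km/s.
At r₂, v₂ = √(μ/r₂) = 11.2561 km/s.
Transfer-orbit speed at r₂: v_a = √[μ(2/r₂ − 1/a_t)] = 5.83147 km/s.
Second burn Δv₂ = |v₂ − v_a| = 5.425 km/s.
Total Δv = Δv₁ + Δv₂ = 14.46 km/s.

Δv = 14500 m/s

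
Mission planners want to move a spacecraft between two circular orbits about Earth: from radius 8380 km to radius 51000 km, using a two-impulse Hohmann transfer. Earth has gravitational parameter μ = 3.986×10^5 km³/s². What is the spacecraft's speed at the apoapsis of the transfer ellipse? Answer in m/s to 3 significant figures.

v = 1490 m/s

The Hohmann ellipse has a_t = (r₁ + r₂)/2 = 29690 km.
At apoapsis, r = 51000 km.
From the vis-viva equation, v = √[μ(2/r − 1/a_t)] = 1.485 km/s.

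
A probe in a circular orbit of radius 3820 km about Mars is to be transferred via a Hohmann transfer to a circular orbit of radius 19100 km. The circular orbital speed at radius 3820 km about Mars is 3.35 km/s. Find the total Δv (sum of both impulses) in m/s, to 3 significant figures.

From the circular-orbit relation v² = μ/r at r = 3820 km: μ = v²r = (3.35)² × 3820 = 42869.9 km³/s².
The Hohmann ellipse has a_t = (r₁ + r₂)/2 = 11460 km.
Circular speed at r₁: v₁ = √(μ/r₁) = √(42869.9/3820) = 3.3500 km/s.
On the transfer ellipse at r₁, vis-viva equation gives v_p = √[μ(2/r₁ − 1/a_t)] = 4.3248 km/s.
First burn Δv₁ = |v_p − v₁| = 0.9748 km/s.
At r₂, v₂ = √(μ/r₂) = 1.4982 km/s.
Transfer-orbit speed at r₂: v_a = √[μ(2/r₂ − 1/a_t)] = 0.86497 km/s.
Second burn Δv₂ = |v₂ − v_a| = 0.6332 km/s.
Total Δv = Δv₁ + Δv₂ = 1.608 km/s.

Δv = 1610 m/s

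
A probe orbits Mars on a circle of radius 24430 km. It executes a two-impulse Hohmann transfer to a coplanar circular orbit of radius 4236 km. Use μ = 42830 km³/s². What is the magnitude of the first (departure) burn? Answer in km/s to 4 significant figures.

Transfer-ellipse semi-major axis a_t = (r₁ + r₂)/2 = (24430 + 4236)/2 = 14333 km.
Circular speed at r = 24430 km: v_c = √(μ/r) = 1.3241 km/s.
Vis-viva on the transfer ellipse at r = 24430 km gives v_t = √[μ(2/r − 1/a_t)] = 0.71982 km/s.
Δv₁ = |v_t − v_c| = |0.71982 − 1.3241| = 0.6043 km/s.

Δv₁ = 0.6043 km/s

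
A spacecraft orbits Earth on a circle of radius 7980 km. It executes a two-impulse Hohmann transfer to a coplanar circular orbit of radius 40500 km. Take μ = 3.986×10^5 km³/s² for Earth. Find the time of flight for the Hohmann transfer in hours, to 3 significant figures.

Semi-major axis of the transfer orbit: a_t = (7980 + 40500)/2 = 24240 km.
Transfer time t = π√(a_t³/μ) = π√((24240)³ / 3.986×10^5) = 18780 s.
Converting: 18780 s ÷ 3600 s/hour = 5.22 hours.

t = 5.22 hours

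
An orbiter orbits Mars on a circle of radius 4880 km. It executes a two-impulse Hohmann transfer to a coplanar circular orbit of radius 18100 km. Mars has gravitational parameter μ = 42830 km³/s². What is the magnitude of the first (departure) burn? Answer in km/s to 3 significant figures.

Δv₁ = 0.756 km/s

Transfer-ellipse semi-major axis a_t = (r₁ + r₂)/2 = (4880 + 18100)/2 = 11490 km.
Circular speed at r = 4880 km: v_c = √(μ/r) = 2.9625 km/s.
Vis-viva on the transfer ellipse at r = 4880 km gives v_t = √[μ(2/r − 1/a_t)] = 3.7183 km/s.
Δv₁ = |v_t − v_c| = |3.7183 − 2.9625| = 0.7558 km/s.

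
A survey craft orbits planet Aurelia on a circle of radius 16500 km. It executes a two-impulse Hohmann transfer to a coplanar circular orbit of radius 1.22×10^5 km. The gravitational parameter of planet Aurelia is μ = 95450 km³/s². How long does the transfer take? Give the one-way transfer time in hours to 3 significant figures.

Semi-major axis of the transfer orbit: a_t = (16500 + 1.220×10^5)/2 = 69250 km.
Transfer time t = π√(a_t³/μ) = π√((69250)³ / 95450) = 1.853×10^5 s.
Converting: 1.853×10^5 s ÷ 3600 s/hour = 51.5 hours.

t = 51.5 hours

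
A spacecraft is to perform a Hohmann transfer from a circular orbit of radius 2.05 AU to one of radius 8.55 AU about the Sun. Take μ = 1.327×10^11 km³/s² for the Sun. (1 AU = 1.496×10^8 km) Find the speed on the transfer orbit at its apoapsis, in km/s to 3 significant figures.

In km: r₁ = 2.05 × 1.496×10^8 = 3.0668×10^8 km; r₂ = 8.55 × 1.496×10^8 = 1.27908×10^9 km.
Transfer-ellipse semi-major axis a_t = (r₁ + r₂)/2 = (3.0668×10^8 + 1.27908×10^9)/2 = 7.9288×10^8 km.
The apoapsis of the transfer ellipse is at r = 1.27908×10^9 km.
Vis-viva: v = √[μ(2/r − 1/a_t)] = √[1.327×10^11 × (2/1.27908×10^9 − 1/7.9288×10^8)] = 6.335 km/s.

v = 6.33 km/s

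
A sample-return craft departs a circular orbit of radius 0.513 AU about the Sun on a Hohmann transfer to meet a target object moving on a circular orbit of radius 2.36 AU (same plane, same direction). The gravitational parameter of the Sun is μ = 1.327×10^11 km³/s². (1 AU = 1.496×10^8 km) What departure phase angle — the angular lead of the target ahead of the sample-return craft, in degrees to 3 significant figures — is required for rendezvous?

φ = 94.5°

In km: r₁ = 0.513 × 1.496×10^8 = 7.67448×10^7 km; r₂ = 2.36 × 1.496×10^8 = 3.53056×10^8 km.
Transfer-ellipse semi-major axis a_t = (r₁ + r₂)/2 = (7.67448×10^7 + 3.53056×10^8)/2 = 2.149004×10^8 km.
The half-period of the transfer ellipse is t = π√(a_t³/μ) = 2.717×10^7 s.
Target angular speed ω₂ = √(μ/r₂³) = 5.491×10^-8 rad/s.
Angle swept by the target during transfer: ω₂·t = 1.4919 rad = 85.48°.
The sample-return craft traverses 180° on the transfer ellipse, so the target must lead by 180° − 85.48° = 94.5°.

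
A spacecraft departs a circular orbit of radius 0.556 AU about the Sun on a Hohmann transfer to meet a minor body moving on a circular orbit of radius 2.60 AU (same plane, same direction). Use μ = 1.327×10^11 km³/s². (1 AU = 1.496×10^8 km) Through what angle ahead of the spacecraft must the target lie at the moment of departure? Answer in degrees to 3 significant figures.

In km: r₁ = 0.556 × 1.496×10^8 = 8.31776×10^7 km; r₂ = 2.60 × 1.496×10^8 = 3.8896×10^8 km.
Semi-major axis of the transfer orbit: a_t = (8.31776×10^7 + 3.8896×10^8)/2 = 2.360688×10^8 km.
Transfer time t = π√(a_t³/μ) = 3.1280×10^7 s.
Target angular speed ω₂ = √(μ/r₂³) = 4.7487×10^-8 rad/s.
Angle swept by the target during transfer: ω₂·t = 1.4854 rad = 85.11°.
The spacecraft traverses 180° on the transfer ellipse, so the target must lead by 180° − 85.11° = 94.9°.

φ = 94.9°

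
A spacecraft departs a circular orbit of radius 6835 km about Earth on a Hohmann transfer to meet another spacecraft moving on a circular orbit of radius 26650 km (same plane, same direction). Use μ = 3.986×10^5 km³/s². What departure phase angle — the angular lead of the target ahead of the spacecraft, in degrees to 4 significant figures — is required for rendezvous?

φ = 90.37°

Transfer-ellipse semi-major axis a_t = (r₁ + r₂)/2 = (6835 + 26650)/2 = 16742.5 km.
Transfer time t = π√(a_t³/μ) = 10780 s.
Target angular speed ω₂ = √(μ/r₂³) = 1.4512×10^-4 rad/s.
Angle swept by the target during transfer: ω₂·t = 1.5644 rad = 89.63°.
Arrival is 180° from departure on the ellipse, so φ = 180° − 89.63° = 90.37°.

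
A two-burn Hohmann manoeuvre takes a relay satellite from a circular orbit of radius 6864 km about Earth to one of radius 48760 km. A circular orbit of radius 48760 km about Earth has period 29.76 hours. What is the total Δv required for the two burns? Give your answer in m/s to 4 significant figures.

From Kepler's third law T² = 4π²r³/μ at r = 48760 km, T = 29.76 hours = 29.76 × 3600 s = 1.07136×10^5 s: μ = 4π²r³/T² = 3.98731×10^5 km³/s².
Transfer-ellipse semi-major axis a_t = (r₁ + r₂)/2 = (6864 + 48760)/2 = 27812 km.
At r₁ the circular-orbit speed is v₁ = √(μ/r₁) = 7.6217 km/s.
Transfer-orbit speed at r₁ (v² = μ(2/r − 1/a)): v_p = √[μ(2/r₁ − 1/a_t)] = 10.092 km/s.
First burn Δv₁ = |v_p − v₁| = 2.470 km/s.
At r₂, v₂ = √(μ/r₂) = 2.860 km/s.
Transfer-orbit speed at r₂: v_a = √[μ(2/r₂ − 1/a_t)] = 1.421 km/s.
Second burn Δv₂ = |v₂ − v_a| = 1.439 km/s.
Total Δv = Δv₁ + Δv₂ = 3.909 km/s.

Δv = 3909 m/s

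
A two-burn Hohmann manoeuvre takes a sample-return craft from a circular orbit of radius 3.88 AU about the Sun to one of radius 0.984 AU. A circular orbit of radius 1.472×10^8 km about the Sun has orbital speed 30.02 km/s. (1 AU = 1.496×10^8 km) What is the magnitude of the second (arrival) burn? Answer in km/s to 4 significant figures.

Δv₂ = 7.898 km/s

From the circular-orbit relation v² = μ/r at r = 1.472×10^8 km: μ = v²r = (30.02)² × 1.472×10^8 = 1.32657×10^11 km³/s².
In km: r₁ = 3.88 × 1.496×10^8 = 5.80448×10^8 km; r₂ = 0.984 × 1.496×10^8 = 1.472064×10^8 km.
The Hohmann ellipse has a_t = (r₁ + r₂)/2 = 3.638272×10^8 km.
Circular speed at r = 1.472064×10^8 km: v_c = √(μ/r) = 30.019 km/s.
Vis-viva on the transfer ellipse at r = 1.472064×10^8 km gives v_t = √[μ(2/r − 1/a_t)] = 37.917 km/s.
Δv₂ = |v_t − v_c| = |37.917 − 30.019| = 7.898 km/s.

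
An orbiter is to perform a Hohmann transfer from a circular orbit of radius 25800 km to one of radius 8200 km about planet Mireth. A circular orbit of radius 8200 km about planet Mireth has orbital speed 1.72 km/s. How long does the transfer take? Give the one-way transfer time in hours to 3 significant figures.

t = 12.4 hours

From the circular-orbit relation v² = μ/r at r = 8200 km: μ = v²r = (1.72)² × 8200 = 24258.9 km³/s².
Transfer-ellipse semi-major axis a_t = (r₁ + r₂)/2 = (25800 + 8200)/2 = 17000 km.
Half the transfer-orbit period gives t = π√(a_t³/μ) = 44710 s.
Converting: 44710 s ÷ 3600 s/hour = 12.4 hours.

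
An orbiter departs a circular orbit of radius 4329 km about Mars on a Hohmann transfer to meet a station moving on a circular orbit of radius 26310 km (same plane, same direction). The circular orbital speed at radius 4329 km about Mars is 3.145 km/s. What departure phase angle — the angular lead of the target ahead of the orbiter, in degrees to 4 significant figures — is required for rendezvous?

φ = 100.0°

From the circular-orbit relation v² = μ/r at r = 4329 km: μ = v²r = (3.145)² × 4329 = 42818.2 km³/s².
Transfer-ellipse semi-major axis a_t = (r₁ + r₂)/2 = (4329 + 26310)/2 = 15319.5 km.
The half-period of the transfer ellipse is t = π√(a_t³/μ) = 28790 s.
The target's mean motion on its circular orbit is ω₂ = √(μ/r₂³) = 4.849×10^-5 rad/s.
Angle swept by the target during transfer: ω₂·t = 1.396 rad = 79.98°.
Arrival is 180° from departure on the ellipse, so φ = 180° − 79.98° = 100.0°.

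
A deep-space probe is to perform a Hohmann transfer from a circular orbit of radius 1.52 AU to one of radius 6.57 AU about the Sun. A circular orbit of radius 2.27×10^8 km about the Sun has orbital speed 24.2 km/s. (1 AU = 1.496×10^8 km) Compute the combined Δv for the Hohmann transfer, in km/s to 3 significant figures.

Δv = 11.1 km/s

From the circular-orbit relation v² = μ/r at r = 2.27×10^8 km: μ = v²r = (24.2)² × 2.27×10^8 = 1.32940×10^11 km³/s².
In km: r₁ = 1.52 × 1.496×10^8 = 2.27392×10^8 km; r₂ = 6.57 × 1.496×10^8 = 9.82872×10^8 km.
Semi-major axis of the transfer orbit: a_t = (2.27392×10^8 + 9.82872×10^8)/2 = 6.05132×10^8 km.
At r₁ the circular-orbit speed is v₁ = √(μ/r₁) = 24.179 km/s.
Transfer-orbit speed at r₁ (vis-viva equation): v_p = √[μ(2/r₁ − 1/a_t)] = 30.815 km/s.
First burn Δv₁ = |v_p − v₁| = 6.636 km/s.
At r₂, v₂ = √(μ/r₂) = 11.63 km/s.
Transfer-orbit speed at r₂: v_a = √[μ(2/r₂ − 1/a_t)] = 7.129 km/s.
Second burn Δv₂ = |v₂ − v_a| = 4.501 km/s.
Total Δv = Δv₁ + Δv₂ = 11.14 km/s.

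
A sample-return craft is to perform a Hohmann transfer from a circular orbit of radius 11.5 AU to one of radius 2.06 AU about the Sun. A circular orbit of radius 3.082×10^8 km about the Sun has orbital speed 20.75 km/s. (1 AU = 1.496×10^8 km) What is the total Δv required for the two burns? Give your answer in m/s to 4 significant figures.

Δv = 10220 m/s

From the circular-orbit relation v² = μ/r at r = 3.082×10^8 km: μ = v²r = (20.75)² × 3.082×10^8 = 1.32699×10^11 km³/s².
In km: r₁ = 11.5 × 1.496×10^8 = 1.7204×10^9 km; r₂ = 2.06 × 1.496×10^8 = 3.08176×10^8 km.
Transfer-ellipse semi-major axis a_t = (r₁ + r₂)/2 = (1.7204×10^9 + 3.08176×10^8)/2 = 1.014288×10^9 km.
Circular speed at r₁: v₁ = √(μ/r₁) = √(1.32699×10^11/1.7204×10^9) = 8.7825 km/s.
Transfer-orbit speed at r₁ (vis-viva equation): v_a = √[μ(2/r₁ − 1/a_t)] = 4.8410 km/s.
First burn Δv₁ = |v_a − v₁| = 3.9415 km/s.
At r₂, v₂ = √(μ/r₂) = 20.7508 km/s.
Transfer-orbit speed at r₂: v_p = √[μ(2/r₂ − 1/a_t)] = 27.0252 km/s.
Second burn Δv₂ = |v₂ − v_p| = 6.2744 km/s.
Total Δv = Δv₁ + Δv₂ = 10.22 km/s.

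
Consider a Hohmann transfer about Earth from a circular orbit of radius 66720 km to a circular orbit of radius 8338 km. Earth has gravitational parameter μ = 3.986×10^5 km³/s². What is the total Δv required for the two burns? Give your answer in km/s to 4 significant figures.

Transfer-ellipse semi-major axis a_t = (r₁ + r₂)/2 = (66720 + 8338)/2 = 37529 km.
At r₁ the circular-orbit speed is v₁ = √(μ/r₁) = 2.444 km/s.
Transfer-orbit speed at r₁ (v² = μ(2/r − 1/a)): v_a = √[μ(2/r₁ − 1/a_t)] = 1.152 km/s.
First burn Δv₁ = |v_a − v₁| = 1.292 km/s.
At r₂, v₂ = √(μ/r₂) = 6.914 km/s.
Transfer-orbit speed at r₂: v_p = √[μ(2/r₂ − 1/a_t)] = 9.219 km/s.
Second burn Δv₂ = |v₂ − v_p| = 2.305 km/s.
Total Δv = Δv₁ + Δv₂ = 3.597 km/s.

Δv = 3.597 km/s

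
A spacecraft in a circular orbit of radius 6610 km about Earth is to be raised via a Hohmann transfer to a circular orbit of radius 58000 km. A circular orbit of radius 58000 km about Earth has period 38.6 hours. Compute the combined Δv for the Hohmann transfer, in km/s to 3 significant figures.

From Kepler's third law T² = 4π²r³/μ at r = 58000 km, T = 38.6 hours = 38.6 × 3600 s = 1.3896×10^5 s: μ = 4π²r³/T² = 3.98900×10^5 km³/s².
The Hohmann ellipse has a_t = (r₁ + r₂)/2 = 32305 km.
At r₁ the circular-orbit speed is v₁ = √(μ/r₁) = 7.7684 km/s.
On the transfer ellipse at r₁, vis-viva gives v_p = √[μ(2/r₁ − 1/a_t)] = 10.409 km/s.
First burn Δv₁ = |v_p − v₁| = 2.641 km/s.
At r₂, v₂ = √(μ/r₂) = 2.6225 km/s.
Transfer-orbit speed at r₂: v_a = √[μ(2/r₂ − 1/a_t)] = 1.1863 km/s.
Second burn Δv₂ = |v₂ − v_a| = 1.436 km/s.
Total Δv = Δv₁ + Δv₂ = 4.077 km/s.

Δv = 4.08 km/s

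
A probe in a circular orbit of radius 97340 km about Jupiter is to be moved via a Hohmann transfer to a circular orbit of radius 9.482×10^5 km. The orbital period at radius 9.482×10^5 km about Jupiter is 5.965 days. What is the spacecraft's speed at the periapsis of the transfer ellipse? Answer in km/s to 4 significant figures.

v = 48.59 km/s

From Kepler's third law T² = 4π²r³/μ at r = 9.482×10^5 km, T = 5.965 days = 5.965 × 86400 s = 5.15376×10^5 s: μ = 4π²r³/T² = 1.26710×10^8 km³/s².
The Hohmann ellipse has a_t = (r₁ + r₂)/2 = 5.2277×10^5 km.
At periapsis, r = 97340 km.
Applying v² = μ(2/r − 1/a_t): v = 48.59 km/s.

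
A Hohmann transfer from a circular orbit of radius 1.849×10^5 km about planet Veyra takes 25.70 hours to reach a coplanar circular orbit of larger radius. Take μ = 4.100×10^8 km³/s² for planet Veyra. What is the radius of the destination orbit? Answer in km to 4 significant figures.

Transfer time t = 25.70 hours = 92520 s, and t = π√(a_t³/μ).
So a_t = (μ t²/π²)^(1/3) = (4.100×10^8 × (92520)² / π²)^(1/3) = 7.0847×10^5 km.
Since a_t = (r₁ + r₂)/2, r₂ = 2a_t − r₁ = 2×7.0847×10^5 − 1.849×10^5 = 1.23204×10^6 km.

r₂ = 1.232×10^6 km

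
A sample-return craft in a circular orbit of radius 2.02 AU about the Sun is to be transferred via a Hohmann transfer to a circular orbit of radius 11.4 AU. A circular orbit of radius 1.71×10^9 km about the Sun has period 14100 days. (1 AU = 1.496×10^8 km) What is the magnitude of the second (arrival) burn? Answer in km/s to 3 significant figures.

From Kepler's third law T² = 4π²r³/μ at r = 1.71×10^9 km, T = 14100 days = 14100 × 86400 s = 1.21824×10^9 s: μ = 4π²r³/T² = 1.33009×10^11 km³/s².
In km: r₁ = 2.02 × 1.496×10^8 = 3.02192×10^8 km; r₂ = 11.4 × 1.496×10^8 = 1.70544×10^9 km.
Transfer-ellipse semi-major axis a_t = (r₁ + r₂)/2 = (3.02192×10^8 + 1.70544×10^9)/2 = 1.003816×10^9 km.
Circular speed at r = 1.70544×10^9 km: v_c = √(μ/r) = 8.831 km/s.
Vis-viva on the transfer ellipse at r = 1.70544×10^9 km gives v_t = √[μ(2/r − 1/a_t)] = 4.845 km/s.
Δv₂ = |v_t − v_c| = |4.845 − 8.831| = 3.986 km/s.

Δv₂ = 3.99 km/s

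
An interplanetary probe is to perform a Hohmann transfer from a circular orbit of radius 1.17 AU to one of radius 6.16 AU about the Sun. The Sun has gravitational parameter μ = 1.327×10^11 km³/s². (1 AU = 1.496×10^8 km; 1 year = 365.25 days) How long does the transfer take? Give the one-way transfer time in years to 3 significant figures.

In km: r₁ = 1.17 × 1.496×10^8 = 1.75032×10^8 km; r₂ = 6.16 × 1.496×10^8 = 9.21536×10^8 km.
Transfer-ellipse semi-major axis a_t = (r₁ + r₂)/2 = (1.75032×10^8 + 9.21536×10^8)/2 = 5.48284×10^8 km.
Half the transfer-orbit period gives t = π√(a_t³/μ) = 1.107×10^8 s.
Converting: 1.107×10^8 s ÷ 3.15576×10^7 s/year (365.25 × 86400) = 3.51 years.

t = 3.51 years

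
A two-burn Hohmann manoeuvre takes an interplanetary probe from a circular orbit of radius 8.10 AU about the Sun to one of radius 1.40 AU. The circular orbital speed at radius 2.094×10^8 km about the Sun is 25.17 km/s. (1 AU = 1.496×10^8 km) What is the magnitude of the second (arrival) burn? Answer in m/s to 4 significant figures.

Δv₂ = 7698 m/s

From the circular-orbit relation v² = μ/r at r = 2.094×10^8 km: μ = v²r = (25.17)² × 2.094×10^8 = 1.32661×10^11 km³/s².
In km: r₁ = 8.10 × 1.496×10^8 = 1.21176×10^9 km; r₂ = 1.40 × 1.496×10^8 = 2.0944×10^8 km.
The Hohmann ellipse has a_t = (r₁ + r₂)/2 = 7.106×10^8 km.
On the circular orbit at r = 2.0944×10^8 km, v_c = √(μ/r) = 25.1676 km/s.
Vis-viva on the transfer ellipse at r = 2.0944×10^8 km gives v_t = √[μ(2/r − 1/a_t)] = 32.8653 km/s.
Δv₂ = |v_t − v_c| = |32.8653 − 25.1676| = 7.698 km/s.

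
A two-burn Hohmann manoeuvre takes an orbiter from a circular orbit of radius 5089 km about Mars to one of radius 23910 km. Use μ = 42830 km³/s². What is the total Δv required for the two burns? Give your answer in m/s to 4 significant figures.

Δv = 1370 m/s

The Hohmann ellipse has a_t = (r₁ + r₂)/2 = 14499.5 km.
Circular speed at r₁: v₁ = √(μ/r₁) = √(42830/5089) = 2.9011 km/s.
On the transfer ellipse at r₁, vis-viva equation gives v_p = √[μ(2/r₁ − 1/a_t)] = 3.7254 km/s.
First burn Δv₁ = |v_p − v₁| = 0.8243 km/s.
At r₂, v₂ = √(μ/r₂) = 1.3384 km/s.
Transfer-orbit speed at r₂: v_a = √[μ(2/r₂ − 1/a_t)] = 0.79291 km/s.
Second burn Δv₂ = |v₂ − v_a| = 0.5455 km/s.
Total Δv = Δv₁ + Δv₂ = 1.370 km/s.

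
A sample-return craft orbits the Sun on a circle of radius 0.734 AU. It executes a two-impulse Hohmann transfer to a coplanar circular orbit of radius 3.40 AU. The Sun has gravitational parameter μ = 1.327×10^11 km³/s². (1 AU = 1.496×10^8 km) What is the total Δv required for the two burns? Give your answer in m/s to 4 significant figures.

In km: r₁ = 0.734 × 1.496×10^8 = 1.098064×10^8 km; r₂ = 3.40 × 1.496×10^8 = 5.0864×10^8 km.
Semi-major axis of the transfer orbit: a_t = (1.098064×10^8 + 5.0864×10^8)/2 = 3.092232×10^8 km.
Circular speed at r₁: v₁ = √(μ/r₁) = √(1.327×10^11/1.098064×10^8) = 34.763 km/s.
Transfer-orbit speed at r₁ (vis-viva equation): v_p = √[μ(2/r₁ − 1/a_t)] = 44.585 km/s.
First burn Δv₁ = |v_p − v₁| = 9.822 km/s.
Circular speed at r₂: v₂ = √(μ/r₂) = 16.152 km/s.
Transfer-orbit speed at r₂: v_a = √[μ(2/r₂ − 1/a_t)] = 9.6252 km/s.
Second burn Δv₂ = |v₂ − v_a| = 6.527 km/s.
Total Δv = Δv₁ + Δv₂ = 16.35 km/s.

Δv = 16350 m/s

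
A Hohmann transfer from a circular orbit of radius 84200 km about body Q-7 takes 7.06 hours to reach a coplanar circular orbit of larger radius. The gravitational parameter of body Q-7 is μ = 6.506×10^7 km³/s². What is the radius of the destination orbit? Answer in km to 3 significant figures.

r₂ = 2.40×10^5 km

Transfer time t = 7.06 hours = 25416 s, and t = π√(a_t³/μ).
So a_t = (μ t²/π²)^(1/3) = (6.506×10^7 × (25416)² / π²)^(1/3) = 1.6209×10^5 km.
Since a_t = (r₁ + r₂)/2, r₂ = 2a_t − r₁ = 2×1.6209×10^5 − 84200 = 2.3998×10^5 km.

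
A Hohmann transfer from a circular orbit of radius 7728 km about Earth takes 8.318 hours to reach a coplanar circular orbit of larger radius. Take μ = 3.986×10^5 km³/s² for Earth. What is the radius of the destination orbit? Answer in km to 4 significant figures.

r₂ = 58440 km

Transfer time t = 8.318 hours = 29944.8 s, and t = π√(a_t³/μ).
So a_t = (μ t²/π²)^(1/3) = (3.986×10^5 × (29944.8)² / π²)^(1/3) = 33085 km.
Since a_t = (r₁ + r₂)/2, r₂ = 2a_t − r₁ = 2×33085 − 7728 = 58442 km.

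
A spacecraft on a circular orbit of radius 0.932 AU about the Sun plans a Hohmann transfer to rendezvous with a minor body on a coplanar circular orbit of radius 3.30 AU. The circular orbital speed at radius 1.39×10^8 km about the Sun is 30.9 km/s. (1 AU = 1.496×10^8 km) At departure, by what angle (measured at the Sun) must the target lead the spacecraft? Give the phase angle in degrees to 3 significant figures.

From the circular-orbit relation v² = μ/r at r = 1.39×10^8 km: μ = v²r = (30.9)² × 1.39×10^8 = 1.32719×10^11 km³/s².
In km: r₁ = 0.932 × 1.496×10^8 = 1.394272×10^8 km; r₂ = 3.30 × 1.496×10^8 = 4.9368×10^8 km.
Semi-major axis of the transfer orbit: a_t = (1.394272×10^8 + 4.9368×10^8)/2 = 3.165536×10^8 km.
Transfer time t = π√(a_t³/μ) = 4.857×10^7 s.
Target angular speed ω₂ = √(μ/r₂³) = 3.321×10^-8 rad/s.
Angle swept by the target during transfer: ω₂·t = 1.613 rad = 92.42°.
The spacecraft traverses 180° on the transfer ellipse, so the target must lead by 180° − 92.42° = 87.6°.

φ = 87.6°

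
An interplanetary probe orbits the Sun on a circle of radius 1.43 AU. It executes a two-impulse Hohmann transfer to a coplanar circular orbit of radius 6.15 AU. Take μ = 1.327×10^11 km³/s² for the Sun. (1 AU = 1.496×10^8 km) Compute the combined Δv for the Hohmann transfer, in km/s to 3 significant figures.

In km: r₁ = 1.43 × 1.496×10^8 = 2.13928×10^8 km; r₂ = 6.15 × 1.496×10^8 = 9.2004×10^8 km.
The Hohmann ellipse has a_t = (r₁ + r₂)/2 = 5.66984×10^8 km.
At r₁ the circular-orbit speed is v₁ = √(μ/r₁) = 24.91 km/s.
Transfer-orbit speed at r₁ (vis-viva): v_p = √[μ(2/r₁ − 1/a_t)] = 31.73 km/s.
First burn Δv₁ = |v_p − v₁| = 6.820 km/s.
At r₂, v₂ = √(μ/r₂) = 12.01 km/s.
Transfer-orbit speed at r₂: v_a = √[μ(2/r₂ − 1/a_t)] = 7.377 km/s.
Second burn Δv₂ = |v₂ − v_a| = 4.633 km/s.
Total Δv = Δv₁ + Δv₂ = 11.45 km/s.

Δv = 11.5 km/s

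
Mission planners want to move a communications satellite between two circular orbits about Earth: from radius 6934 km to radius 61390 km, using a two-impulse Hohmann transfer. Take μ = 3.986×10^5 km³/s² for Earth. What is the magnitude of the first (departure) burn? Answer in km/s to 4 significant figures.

Semi-major axis of the transfer orbit: a_t = (6934 + 61390)/2 = 34162 km.
On the circular orbit at r = 6934 km, v_c = √(μ/r) = 7.5819 km/s.
Vis-viva on the transfer ellipse at r = 6934 km gives v_t = √[μ(2/r − 1/a_t)] = 10.164 km/s.
Δv₁ = |v_t − v_c| = |10.164 − 7.5819| = 2.582 km/s.

Δv₁ = 2.582 km/s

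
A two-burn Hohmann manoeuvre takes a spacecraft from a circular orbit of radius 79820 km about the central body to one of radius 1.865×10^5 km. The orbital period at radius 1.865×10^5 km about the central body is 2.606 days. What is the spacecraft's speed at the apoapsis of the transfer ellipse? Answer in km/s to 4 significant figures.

v = 4.029 km/s

From Kepler's third law T² = 4π²r³/μ at r = 1.865×10^5 km, T = 2.606 days = 2.606 × 86400 s = 2.251584×10^5 s: μ = 4π²r³/T² = 5.05150×10^6 km³/s².
Transfer-ellipse semi-major axis a_t = (r₁ + r₂)/2 = (79820 + 1.865×10^5)/2 = 1.3316×10^5 km.
The apoapsis of the transfer ellipse is at r = 1.865×10^5 km.
From the vis-viva equation, v = √[μ(2/r − 1/a_t)] = 4.029 km/s.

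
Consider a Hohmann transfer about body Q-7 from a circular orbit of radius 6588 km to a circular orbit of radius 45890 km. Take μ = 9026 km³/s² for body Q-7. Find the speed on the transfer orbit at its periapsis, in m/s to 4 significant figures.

Semi-major axis of the transfer orbit: a_t = (6588 + 45890)/2 = 26239 km.
The periapsis of the transfer ellipse is at r = 6588 km.
Applying v² = μ(2/r − 1/a_t): v = 1.548 km/s.

v = 1548 m/s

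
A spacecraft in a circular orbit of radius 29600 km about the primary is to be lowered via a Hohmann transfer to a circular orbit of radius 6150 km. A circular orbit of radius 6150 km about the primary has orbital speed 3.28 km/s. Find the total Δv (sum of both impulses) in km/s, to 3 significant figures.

From the circular-orbit relation v² = μ/r at r = 6150 km: μ = v²r = (3.28)² × 6150 = 66164.2 km³/s².
Transfer-ellipse semi-major axis a_t = (r₁ + r₂)/2 = (29600 + 6150)/2 = 17875 km.
At r₁ the circular-orbit speed is v₁ = √(μ/r₁) = 1.4951 km/s.
On the transfer ellipse at r₁, v² = μ(2/r − 1/a) gives v_a = √[μ(2/r₁ − 1/a_t)] = 0.87696 km/s.
First burn Δv₁ = |v_a − v₁| = 0.6181 km/s.
At r₂, v₂ = √(μ/r₂) = 3.2800 km/s.
Transfer-orbit speed at r₂: v_p = √[μ(2/r₂ − 1/a_t)] = 4.2208 km/s.
Second burn Δv₂ = |v₂ − v_p| = 0.9408 km/s.
Total Δv = Δv₁ + Δv₂ = 1.559 km/s.

Δv = 1.56 km/s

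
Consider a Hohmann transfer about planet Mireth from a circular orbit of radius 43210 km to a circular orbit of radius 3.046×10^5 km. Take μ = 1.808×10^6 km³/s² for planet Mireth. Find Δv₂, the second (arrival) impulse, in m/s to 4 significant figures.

Semi-major axis of the transfer orbit: a_t = (43210 + 3.046×10^5)/2 = 1.73905×10^5 km.
On the circular orbit at r = 3.046×10^5 km, v_c = √(μ/r) = 2.436 km/s.
Vis-viva on the transfer ellipse at r = 3.046×10^5 km gives v_t = √[μ(2/r − 1/a_t)] = 1.214 km/s.
Δv₂ = |v_t − v_c| = |1.214 − 2.436| = 1.222 km/s.

Δv₂ = 1222 m/s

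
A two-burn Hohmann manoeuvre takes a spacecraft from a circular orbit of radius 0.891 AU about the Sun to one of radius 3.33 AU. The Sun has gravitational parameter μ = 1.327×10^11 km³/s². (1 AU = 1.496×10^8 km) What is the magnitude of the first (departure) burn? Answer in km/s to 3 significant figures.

In km: r₁ = 0.891 × 1.496×10^8 = 1.332936×10^8 km; r₂ = 3.33 × 1.496×10^8 = 4.98168×10^8 km.
Semi-major axis of the transfer orbit: a_t = (1.332936×10^8 + 4.98168×10^8)/2 = 3.157308×10^8 km.
Circular speed at r = 1.332936×10^8 km: v_c = √(μ/r) = 31.552 km/s.
Vis-viva on the transfer ellipse at r = 1.332936×10^8 km gives v_t = √[μ(2/r − 1/a_t)] = 39.633 km/s.
Δv₁ = |v_t − v_c| = |39.633 − 31.552| = 8.081 km/s.

Δv₁ = 8.08 km/s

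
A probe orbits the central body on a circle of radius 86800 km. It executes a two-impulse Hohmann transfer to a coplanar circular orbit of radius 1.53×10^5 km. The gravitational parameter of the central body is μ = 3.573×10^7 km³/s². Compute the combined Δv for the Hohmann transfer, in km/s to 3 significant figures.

The Hohmann ellipse has a_t = (r₁ + r₂)/2 = 1.199×10^5 km.
At r₁ the circular-orbit speed is v₁ = √(μ/r₁) = 20.29 km/s.
On the transfer ellipse at r₁, vis-viva gives v_p = √[μ(2/r₁ − 1/a_t)] = 22.92 km/s.
First burn Δv₁ = |v_p − v₁| = 2.630 km/s.
At r₂, v₂ = √(μ/r₂) = 15.2817 km/s.
Transfer-orbit speed at r₂: v_a = √[μ(2/r₂ − 1/a_t)] = 13.0023 km/s.
Second burn Δv₂ = |v₂ − v_a| = 2.279 km/s.
Total Δv = Δv₁ + Δv₂ = 4.909 km/s.

Δv = 4.91 km/s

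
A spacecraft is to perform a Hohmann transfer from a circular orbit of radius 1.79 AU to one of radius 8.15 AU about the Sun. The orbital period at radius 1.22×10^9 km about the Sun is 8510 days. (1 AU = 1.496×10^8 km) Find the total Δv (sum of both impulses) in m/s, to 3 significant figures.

Δv = 10400 m/s

From Kepler's third law T² = 4π²r³/μ at r = 1.22×10^9 km, T = 8510 days = 8510 × 86400 s = 7.35264×10^8 s: μ = 4π²r³/T² = 1.32603×10^11 km³/s².
In km: r₁ = 1.79 × 1.496×10^8 = 2.67784×10^8 km; r₂ = 8.15 × 1.496×10^8 = 1.21924×10^9 km.
The Hohmann ellipse has a_t = (r₁ + r₂)/2 = 7.43512×10^8 km.
At r₁ the circular-orbit speed is v₁ = √(μ/r₁) = 22.253 km/s.
On the transfer ellipse at r₁, vis-viva equation gives v_p = √[μ(2/r₁ − 1/a_t)] = 28.496 km/s.
First burn Δv₁ = |v_p − v₁| = 6.243 km/s.
Circular speed at r₂: v₂ = √(μ/r₂) = 10.429 km/s.
Transfer-orbit speed at r₂: v_a = √[μ(2/r₂ − 1/a_t)] = 6.2586 km/s.
Second burn Δv₂ = |v₂ − v_a| = 4.170 km/s.
Δv = Δv₁ + Δv₂ = 6.243 + 4.170 = 10.41 km/s.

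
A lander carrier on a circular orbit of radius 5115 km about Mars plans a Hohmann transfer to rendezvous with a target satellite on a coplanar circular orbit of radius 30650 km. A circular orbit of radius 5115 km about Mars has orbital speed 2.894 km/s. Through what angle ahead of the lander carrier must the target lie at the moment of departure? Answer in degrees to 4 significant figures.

From the circular-orbit relation v² = μ/r at r = 5115 km: μ = v²r = (2.894)² × 5115 = 42839.3 km³/s².
Semi-major axis of the transfer orbit: a_t = (5115 + 30650)/2 = 17882.5 km.
Transfer time t = π√(a_t³/μ) = 36300 s.
The target's mean motion on its circular orbit is ω₂ = √(μ/r₂³) = 3.857×10^-5 rad/s.
Angle swept by the target during transfer: ω₂·t = 1.4001 rad = 80.22°.
Arrival is 180° from departure on the ellipse, so φ = 180° − 80.22° = 99.78°.

φ = 99.78°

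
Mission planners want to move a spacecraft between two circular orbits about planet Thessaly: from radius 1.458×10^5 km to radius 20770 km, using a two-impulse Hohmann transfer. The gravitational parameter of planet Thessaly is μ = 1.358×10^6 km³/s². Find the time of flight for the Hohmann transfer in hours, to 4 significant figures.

t = 18.00 hours

Transfer-ellipse semi-major axis a_t = (r₁ + r₂)/2 = (1.458×10^5 + 20770)/2 = 83285 km.
Half the transfer-orbit period gives t = π√(a_t³/μ) = 64800 s.
Converting: 64800 s ÷ 3600 s/hour = 18.00 hours.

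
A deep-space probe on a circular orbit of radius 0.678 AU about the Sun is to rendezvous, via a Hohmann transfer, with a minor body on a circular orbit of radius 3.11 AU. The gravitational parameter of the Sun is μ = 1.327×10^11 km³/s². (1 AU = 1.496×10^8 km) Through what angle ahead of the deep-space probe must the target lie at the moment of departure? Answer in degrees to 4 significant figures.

In km: r₁ = 0.678 × 1.496×10^8 = 1.014288×10^8 km; r₂ = 3.11 × 1.496×10^8 = 4.65256×10^8 km.
Transfer-ellipse semi-major axis a_t = (r₁ + r₂)/2 = (1.014288×10^8 + 4.65256×10^8)/2 = 2.833424×10^8 km.
The half-period of the transfer ellipse is t = π√(a_t³/μ) = 4.1132×10^7 s.
The target's mean motion on its circular orbit is ω₂ = √(μ/r₂³) = 3.6299×10^-8 rad/s.
Angle swept by the target during transfer: ω₂·t = 1.4931 rad = 85.55°.
Arrival is 180° from departure on the ellipse, so φ = 180° − 85.55° = 94.45°.

φ = 94.45°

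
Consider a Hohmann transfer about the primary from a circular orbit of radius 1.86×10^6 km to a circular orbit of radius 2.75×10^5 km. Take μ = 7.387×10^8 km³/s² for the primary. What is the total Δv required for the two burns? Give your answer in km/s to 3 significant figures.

Δv = 26.4 km/s

Transfer-ellipse semi-major axis a_t = (r₁ + r₂)/2 = (1.860×10^6 + 2.750×10^5)/2 = 1.0675×10^6 km.
At r₁ the circular-orbit speed is v₁ = √(μ/r₁) = 19.92864 km/s.
Transfer-orbit speed at r₁ (v² = μ(2/r − 1/a)): v_a = √[μ(2/r₁ − 1/a_t)] = 10.11486 km/s.
First burn Δv₁ = |v_a − v₁| = 9.8138 km/s.
At r₂, v₂ = √(μ/r₂) = 51.828 km/s.
Transfer-orbit speed at r₂: v_p = √[μ(2/r₂ − 1/a_t)] = 68.413 km/s.
Second burn Δv₂ = |v₂ − v_p| = 16.585 km/s.
Δv = Δv₁ + Δv₂ = 9.8138 + 16.585 = 26.40 km/s.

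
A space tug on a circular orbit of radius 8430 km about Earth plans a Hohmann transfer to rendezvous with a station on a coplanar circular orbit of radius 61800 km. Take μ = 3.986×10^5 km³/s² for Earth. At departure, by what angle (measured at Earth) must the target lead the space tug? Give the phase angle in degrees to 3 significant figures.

φ = 103°

The Hohmann ellipse has a_t = (r₁ + r₂)/2 = 35115 km.
Transfer time t = π√(a_t³/μ) = 32743 s.
Target angular speed ω₂ = √(μ/r₂³) = 4.1095×10^-5 rad/s.
Angle swept by the target during transfer: ω₂·t = 1.3456 rad = 77.10°.
The space tug traverses 180° on the transfer ellipse, so the target must lead by 180° − 77.10° = 103°.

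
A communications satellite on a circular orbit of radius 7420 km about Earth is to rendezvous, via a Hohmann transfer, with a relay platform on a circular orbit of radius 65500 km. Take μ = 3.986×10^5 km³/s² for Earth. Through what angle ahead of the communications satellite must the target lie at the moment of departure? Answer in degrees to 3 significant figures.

φ = 105°

Semi-major axis of the transfer orbit: a_t = (7420 + 65500)/2 = 36460 km.
Transfer time t = π√(a_t³/μ) = 34642 s.
Target angular speed ω₂ = √(μ/r₂³) = 3.7662×10^-5 rad/s.
Angle swept by the target during transfer: ω₂·t = 1.3047 rad = 74.75°.
The communications satellite traverses 180° on the transfer ellipse, so the target must lead by 180° − 74.75° = 105°.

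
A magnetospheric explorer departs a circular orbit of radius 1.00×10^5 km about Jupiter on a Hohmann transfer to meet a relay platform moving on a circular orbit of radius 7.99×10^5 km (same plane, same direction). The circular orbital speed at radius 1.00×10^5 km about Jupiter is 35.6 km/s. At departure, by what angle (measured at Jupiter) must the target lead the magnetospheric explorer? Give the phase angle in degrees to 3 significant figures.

From the circular-orbit relation v² = μ/r at r = 1.00×10^5 km: μ = v²r = (35.6)² × 1.00×10^5 = 1.26736×10^8 km³/s².
Transfer-ellipse semi-major axis a_t = (r₁ + r₂)/2 = (1.000×10^5 + 7.990×10^5)/2 = 4.495×10^5 km.
Transfer time t = π√(a_t³/μ) = 84099.7 s.
The target's mean motion on its circular orbit is ω₂ = √(μ/r₂³) = 1.57627×10^-5 rad/s.
Angle swept by the target during transfer: ω₂·t = 1.3256 rad = 75.95°.
The magnetospheric explorer traverses 180° on the transfer ellipse, so the target must lead by 180° − 75.95° = 104°.

φ = 104°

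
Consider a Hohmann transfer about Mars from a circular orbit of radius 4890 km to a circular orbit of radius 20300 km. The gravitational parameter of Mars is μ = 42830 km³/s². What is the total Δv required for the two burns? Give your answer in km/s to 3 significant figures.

Transfer-ellipse semi-major axis a_t = (r₁ + r₂)/2 = (4890 + 20300)/2 = 12595 km.
Circular speed at r₁: v₁ = √(μ/r₁) = √(42830/4890) = 2.9595 km/s.
On the transfer ellipse at r₁, vis-viva gives v_p = √[μ(2/r₁ − 1/a_t)] = 3.7572 km/s.
First burn Δv₁ = |v_p − v₁| = 0.7977 km/s.
At r₂, v₂ = √(μ/r₂) = 1.45253 km/s.
Transfer-orbit speed at r₂: v_a = √[μ(2/r₂ − 1/a_t)] = 0.905068 km/s.
Second burn Δv₂ = |v₂ − v_a| = 0.5475 km/s.
Total Δv = Δv₁ + Δv₂ = 1.345 km/s.

Δv = 1.35 km/s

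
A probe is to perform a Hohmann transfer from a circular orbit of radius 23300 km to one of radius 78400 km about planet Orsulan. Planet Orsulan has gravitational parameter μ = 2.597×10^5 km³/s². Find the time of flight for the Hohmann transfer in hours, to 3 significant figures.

t = 19.6 hours

Transfer-ellipse semi-major axis a_t = (r₁ + r₂)/2 = (23300 + 78400)/2 = 50850 km.
Transfer time t = π√(a_t³/μ) = π√((50850)³ / 2.597×10^5) = 70690 s.
Converting: 70690 s ÷ 3600 s/hour = 19.6 hours.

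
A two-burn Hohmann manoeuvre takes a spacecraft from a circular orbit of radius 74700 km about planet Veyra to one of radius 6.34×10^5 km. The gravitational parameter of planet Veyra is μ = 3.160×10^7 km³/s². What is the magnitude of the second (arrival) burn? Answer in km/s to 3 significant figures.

Δv₂ = 3.82 km/s

The Hohmann ellipse has a_t = (r₁ + r₂)/2 = 3.5435×10^5 km.
On the circular orbit at r = 6.340×10^5 km, v_c = √(μ/r) = 7.0599 km/s.
Transfer-orbit speed at the same r (vis-viva, a = a_t): v_t = √[μ(2/r − 1/a_t)] = 3.2415 km/s.
Δv₂ = |v_t − v_c| = |3.2415 − 7.0599| = 3.818 km/s.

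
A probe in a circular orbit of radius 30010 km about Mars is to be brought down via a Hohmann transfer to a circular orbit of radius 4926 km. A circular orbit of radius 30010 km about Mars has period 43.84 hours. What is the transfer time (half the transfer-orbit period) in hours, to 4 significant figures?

From Kepler's third law T² = 4π²r³/μ at r = 30010 km, T = 43.84 hours = 43.84 × 3600 s = 1.57824×10^5 s: μ = 4π²r³/T² = 42836.3 km³/s².
Transfer-ellipse semi-major axis a_t = (r₁ + r₂)/2 = (30010 + 4926)/2 = 17468 km.
By Kepler's third law the transfer-orbit period is T = 2π√(a_t³/μ), so t = T/2 = 35044 s.
Converting: 35044 s ÷ 3600 s/hour = 9.734 hours.

t = 9.734 hours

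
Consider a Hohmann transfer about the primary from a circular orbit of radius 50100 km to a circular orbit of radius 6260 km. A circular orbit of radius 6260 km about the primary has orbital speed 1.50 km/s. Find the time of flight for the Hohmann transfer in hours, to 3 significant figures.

From the circular-orbit relation v² = μ/r at r = 6260 km: μ = v²r = (1.50)² × 6260 = 14085.0 km³/s².
The Hohmann ellipse has a_t = (r₁ + r₂)/2 = 28180 km.
By Kepler's third law the transfer-orbit period is T = 2π√(a_t³/μ), so t = T/2 = 1.252×10^5 s.
Converting: 1.252×10^5 s ÷ 3600 s/hour = 34.8 hours.

t = 34.8 hours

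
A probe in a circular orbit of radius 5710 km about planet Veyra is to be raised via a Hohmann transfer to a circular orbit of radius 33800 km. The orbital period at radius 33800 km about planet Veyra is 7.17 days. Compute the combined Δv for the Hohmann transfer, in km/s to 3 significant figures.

From Kepler's third law T² = 4π²r³/μ at r = 33800 km, T = 7.17 days = 7.17 × 86400 s = 6.19488×10^5 s: μ = 4π²r³/T² = 3972.32 km³/s².
Transfer-ellipse semi-major axis a_t = (r₁ + r₂)/2 = (5710 + 33800)/2 = 19755 km.
Circular speed at r₁: v₁ = √(μ/r₁) = √(3972.32/5710) = 0.8341 km/s.
On the transfer ellipse at r₁, vis-viva gives v_p = √[μ(2/r₁ − 1/a_t)] = 1.091 km/s.
First burn Δv₁ = |v_p − v₁| = 0.2569 km/s.
At r₂, v₂ = √(μ/r₂) = 0.3428 km/s.
Transfer-orbit speed at r₂: v_a = √[μ(2/r₂ − 1/a_t)] = 0.1843 km/s.
Second burn Δv₂ = |v₂ − v_a| = 0.1585 km/s.
Δv = Δv₁ + Δv₂ = 0.2569 + 0.1585 = 0.4154 km/s.

Δv = 0.415 km/s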